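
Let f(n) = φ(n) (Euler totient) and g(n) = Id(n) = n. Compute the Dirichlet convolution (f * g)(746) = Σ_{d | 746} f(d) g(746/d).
(φ * Id)(746) = 2235

Divisors of 746: [1, 2, 373, 746]. For each d | 746:
  d = 1: φ(1) · Id(746/1) = 1 · 746 = 746
  d = 2: φ(2) · Id(746/2) = 1 · 373 = 373
  d = 373: φ(373) · Id(746/373) = 372 · 2 = 744
  d = 746: φ(746) · Id(746/746) = 372 · 1 = 372
Summing: (φ * Id)(746) = 746 + 373 + 744 + 372 = 2235.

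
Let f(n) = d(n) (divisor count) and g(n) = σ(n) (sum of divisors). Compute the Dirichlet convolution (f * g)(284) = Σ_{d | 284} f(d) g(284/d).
(d * σ)(284) = 1184

Divisors of 284: [1, 2, 4, 71, 142, 284]. For each d | 284:
  d = 1: d(1) · σ(284/1) = 1 · 504 = 504
  d = 2: d(2) · σ(284/2) = 2 · 216 = 432
  d = 4: d(4) · σ(284/4) = 3 · 72 = 216
  d = 71: d(71) · σ(284/71) = 2 · 7 = 14
  d = 142: d(142) · σ(284/142) = 4 · 3 = 12
  d = 284: d(284) · σ(284/284) = 6 · 1 = 6
Summing: (d * σ)(284) = 504 + 432 + 216 + 14 + 12 + 6 = 1184.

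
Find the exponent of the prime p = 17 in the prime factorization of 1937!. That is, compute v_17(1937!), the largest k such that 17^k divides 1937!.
v_17(1937!) = 119

Legendre's formula: v_p(n!) = Σ_{k ≥ 1} ⌊n / p^k⌋. For p = 17, n = 1937, the terms are:
  ⌊1937/17^1⌋ = ⌊1937/17⌋ = 113
  ⌊1937/17^2⌋ = ⌊1937/289⌋ = 6
(the next term ⌊1937/17^3⌋ = 0, terminating the sum). Summing: v_17(1937!) = 113 + 6 = 119.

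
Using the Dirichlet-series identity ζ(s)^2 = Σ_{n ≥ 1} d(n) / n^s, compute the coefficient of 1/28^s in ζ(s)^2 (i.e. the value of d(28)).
d(28) = 6

ζ(s)^2 = (Σ 1/m^s)(Σ 1/k^s). The coefficient of 1/n^s in the product is the number of ordered pairs (m, k) with mk = n, which equals d(n). For n = 28, divisors are [1, 2, 4, 7, 14, 28], so d(28) = 6.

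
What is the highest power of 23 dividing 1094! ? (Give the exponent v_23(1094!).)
v_23(1094!) = 49

Legendre's formula: v_p(n!) = Σ_{k ≥ 1} ⌊n / p^k⌋. For p = 23, n = 1094, the terms are:
  ⌊1094/23^1⌋ = ⌊1094/23⌋ = 47
  ⌊1094/23^2⌋ = ⌊1094/529⌋ = 2
(the next term ⌊1094/23^3⌋ = 0, terminating the sum). Summing: v_23(1094!) = 47 + 2 = 49.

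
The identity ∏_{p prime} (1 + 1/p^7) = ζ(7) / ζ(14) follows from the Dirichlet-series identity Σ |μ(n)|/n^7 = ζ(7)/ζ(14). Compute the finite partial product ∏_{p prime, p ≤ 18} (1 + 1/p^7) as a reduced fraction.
∏ = 5978632292892509031852506135276312/5929491512745875728410756452578125

The primes p ≤ 18 are [2, 3, 5, 7, 11, 13, 17]. For each, (1 + 1/p^7) = (p^7 + 1)/p^7. Multiplying these fractions over p ∈ [2, 3, 5, 7, 11, 13, 17] gives 5978632292892509031852506135276312/5929491512745875728410756452578125. (In the limit P → ∞ this tends to ζ(7)/ζ(14).)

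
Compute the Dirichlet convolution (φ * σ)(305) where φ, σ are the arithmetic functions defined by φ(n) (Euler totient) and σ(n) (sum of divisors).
(φ * σ)(305) = 1220

Divisors of 305: [1, 5, 61, 305]. For each d | 305:
  d = 1: φ(1) · σ(305/1) = 1 · 372 = 372
  d = 5: φ(5) · σ(305/5) = 4 · 62 = 248
  d = 61: φ(61) · σ(305/61) = 60 · 6 = 360
  d = 305: φ(305) · σ(305/305) = 240 · 1 = 240
Summing: (φ * σ)(305) = 372 + 248 + 360 + 240 = 1220.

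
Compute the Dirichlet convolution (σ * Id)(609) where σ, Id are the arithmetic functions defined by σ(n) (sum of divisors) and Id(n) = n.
(σ * Id)(609) = 6195

Divisors of 609: [1, 3, 7, 21, 29, 87, 203, 609]. For each d | 609:
  d = 1: σ(1) · Id(609/1) = 1 · 609 = 609
  d = 3: σ(3) · Id(609/3) = 4 · 203 = 812
  d = 7: σ(7) · Id(609/7) = 8 · 87 = 696
  d = 21: σ(21) · Id(609/21) = 32 · 29 = 928
  d = 29: σ(29) · Id(609/29) = 30 · 21 = 630
  d = 87: σ(87) · Id(609/87) = 120 · 7 = 840
  d = 203: σ(203) · Id(609/203) = 240 · 3 = 720
  d = 609: σ(609) · Id(609/609) = 960 · 1 = 960
Summing: (σ * Id)(609) = 609 + 812 + 696 + 928 + 630 + 840 + 720 + 960 = 6195.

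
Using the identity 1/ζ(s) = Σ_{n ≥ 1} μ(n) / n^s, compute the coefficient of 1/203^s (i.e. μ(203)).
μ(203) = 1

Factor n = 203 = 7 · 29. μ(n) = 0 if any exponent ≥ 2 (not squarefree); otherwise μ(n) = (−1)^{ω(n)} where ω(n) is the number of distinct prime factors. Applying: μ(203) = 1.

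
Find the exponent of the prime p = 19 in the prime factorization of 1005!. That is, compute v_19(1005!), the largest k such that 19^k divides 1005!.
v_19(1005!) = 54

Legendre's formula: v_p(n!) = Σ_{k ≥ 1} ⌊n / p^k⌋. For p = 19, n = 1005, the terms are:
  ⌊1005/19^1⌋ = ⌊1005/19⌋ = 52
  ⌊1005/19^2⌋ = ⌊1005/361⌋ = 2
(the next term ⌊1005/19^3⌋ = 0, terminating the sum). Summing: v_19(1005!) = 52 + 2 = 54.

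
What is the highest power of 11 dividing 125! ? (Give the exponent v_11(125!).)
v_11(125!) = 12

Legendre's formula: v_p(n!) = Σ_{k ≥ 1} ⌊n / p^k⌋. For p = 11, n = 125, the terms are:
  ⌊125/11^1⌋ = ⌊125/11⌋ = 11
  ⌊125/11^2⌋ = ⌊125/121⌋ = 1
(the next term ⌊125/11^3⌋ = 0, terminating the sum). Summing: v_11(125!) = 11 + 1 = 12.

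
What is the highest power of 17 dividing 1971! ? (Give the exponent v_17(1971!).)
v_17(1971!) = 121

Legendre's formula: v_p(n!) = Σ_{k ≥ 1} ⌊n / p^k⌋. For p = 17, n = 1971, the terms are:
  ⌊1971/17^1⌋ = ⌊1971/17⌋ = 115
  ⌊1971/17^2⌋ = ⌊1971/289⌋ = 6
(the next term ⌊1971/17^3⌋ = 0, terminating the sum). Summing: v_17(1971!) = 115 + 6 = 121.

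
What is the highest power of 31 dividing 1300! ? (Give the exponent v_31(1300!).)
v_31(1300!) = 42

Legendre's formula: v_p(n!) = Σ_{k ≥ 1} ⌊n / p^k⌋. For p = 31, n = 1300, the terms are:
  ⌊1300/31^1⌋ = ⌊1300/31⌋ = 41
  ⌊1300/31^2⌋ = ⌊1300/961⌋ = 1
(the next term ⌊1300/31^3⌋ = 0, terminating the sum). Summing: v_31(1300!) = 41 + 1 = 42.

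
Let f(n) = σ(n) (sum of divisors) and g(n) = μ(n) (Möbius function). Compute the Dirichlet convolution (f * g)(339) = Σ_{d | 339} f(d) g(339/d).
(σ * μ)(339) = 339

Divisors of 339: [1, 3, 113, 339]. For each d | 339:
  d = 1: σ(1) · μ(339/1) = 1 · 1 = 1
  d = 3: σ(3) · μ(339/3) = 4 · -1 = -4
  d = 113: σ(113) · μ(339/113) = 114 · -1 = -114
  d = 339: σ(339) · μ(339/339) = 456 · 1 = 456
Summing: (σ * μ)(339) = 1 + -4 + -114 + 456 = 339.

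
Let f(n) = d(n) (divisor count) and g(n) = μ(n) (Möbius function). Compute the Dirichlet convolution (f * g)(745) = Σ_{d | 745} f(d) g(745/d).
(d * μ)(745) = 1

Divisors of 745: [1, 5, 149, 745]. For each d | 745:
  d = 1: d(1) · μ(745/1) = 1 · 1 = 1
  d = 5: d(5) · μ(745/5) = 2 · -1 = -2
  d = 149: d(149) · μ(745/149) = 2 · -1 = -2
  d = 745: d(745) · μ(745/745) = 4 · 1 = 4
Summing: (d * μ)(745) = 1 + -2 + -2 + 4 = 1.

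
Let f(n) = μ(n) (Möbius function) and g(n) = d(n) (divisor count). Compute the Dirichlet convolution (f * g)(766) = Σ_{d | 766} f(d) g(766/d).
(μ * d)(766) = 1

Divisors of 766: [1, 2, 383, 766]. For each d | 766:
  d = 1: μ(1) · d(766/1) = 1 · 4 = 4
  d = 2: μ(2) · d(766/2) = -1 · 2 = -2
  d = 383: μ(383) · d(766/383) = -1 · 2 = -2
  d = 766: μ(766) · d(766/766) = 1 · 1 = 1
Summing: (μ * d)(766) = 4 + -2 + -2 + 1 = 1.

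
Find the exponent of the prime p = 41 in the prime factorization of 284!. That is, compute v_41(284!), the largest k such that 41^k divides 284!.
v_41(284!) = 6

Legendre's formula: v_p(n!) = Σ_{k ≥ 1} ⌊n / p^k⌋. For p = 41, n = 284, the terms are:
  ⌊284/41^1⌋ = ⌊284/41⌋ = 6
(the next term ⌊284/41^2⌋ = 0, terminating the sum). Summing: v_41(284!) = 6 = 6.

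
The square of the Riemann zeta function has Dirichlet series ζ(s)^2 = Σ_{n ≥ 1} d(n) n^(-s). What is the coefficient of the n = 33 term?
d(33) = 4

ζ(s)^2 = (Σ 1/m^s)(Σ 1/k^s). The coefficient of 1/n^s in the product is the number of ordered pairs (m, k) with mk = n, which equals d(n). For n = 33, divisors are [1, 3, 11, 33], so d(33) = 4.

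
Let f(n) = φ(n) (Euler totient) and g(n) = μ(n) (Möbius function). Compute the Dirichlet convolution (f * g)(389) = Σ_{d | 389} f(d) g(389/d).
(φ * μ)(389) = 387

Divisors of 389: [1, 389]. For each d | 389:
  d = 1: φ(1) · μ(389/1) = 1 · -1 = -1
  d = 389: φ(389) · μ(389/389) = 388 · 1 = 388
Summing: (φ * μ)(389) = -1 + 388 = 387.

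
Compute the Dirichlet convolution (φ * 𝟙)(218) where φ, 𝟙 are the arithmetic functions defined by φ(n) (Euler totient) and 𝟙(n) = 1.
(φ * 𝟙)(218) = 218

Divisors of 218: [1, 2, 109, 218]. For each d | 218:
  d = 1: φ(1) · 𝟙(218/1) = 1 · 1 = 1
  d = 2: φ(2) · 𝟙(218/2) = 1 · 1 = 1
  d = 109: φ(109) · 𝟙(218/109) = 108 · 1 = 108
  d = 218: φ(218) · 𝟙(218/218) = 108 · 1 = 108
Summing: (φ * 𝟙)(218) = 1 + 1 + 108 + 108 = 218.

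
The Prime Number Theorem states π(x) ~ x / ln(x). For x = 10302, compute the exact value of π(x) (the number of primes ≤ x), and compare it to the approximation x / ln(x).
π(10302) = 1263;  x/ln(x) ≈ 1114.92;  relative error ≈ 11.72%.

Directly count primes up to 10302: π(10302) = 1263. The PNT approximation gives 10302/ln(10302) ≈ 10302/9.24009 ≈ 1114.92. Relative error (π(x) − x/ln(x)) / π(x) ≈ 11.72%; the approximation is known to undercount slightly (Li(x) is a better estimate).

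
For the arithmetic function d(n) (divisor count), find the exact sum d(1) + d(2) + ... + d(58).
Σ_{n ≤ 58} d(n) = 247

Compute d(n) for each 1 ≤ n ≤ 58: d(1) = 1, d(2) = 2, d(3) = 2, d(4) = 3, d(5) = 2, d(6) = 4, d(7) = 2, d(8) = 4, d(9) = 3, d(10) = 4, d(11) = 2, d(12) = 6, d(13) = 2, d(14) = 4, d(15) = 4, d(16) = 5, d(17) = 2, d(18) = 6, d(19) = 2, d(20) = 6, d(21) = 4, d(22) = 4, d(23) = 2, d(24) = 8, d(25) = 3, d(26) = 4, d(27) = 4, d(28) = 6, d(29) = 2, d(30) = 8, d(31) = 2, d(32) = 6, d(33) = 4, d(34) = 4, d(35) = 4, d(36) = 9, d(37) = 2, d(38) = 4, d(39) = 4, d(40) = 8, d(41) = 2, d(42) = 8, d(43) = 2, d(44) = 6, d(45) = 6, d(46) = 4, d(47) = 2, d(48) = 10, d(49) = 3, d(50) = 6, d(51) = 4, d(52) = 6, d(53) = 2, d(54) = 8, d(55) = 4, d(56) = 8, d(57) = 4, d(58) = 4. Summing all 58 values: 247. (Dirichlet's divisor formula: Σ_{n ≤ x} d(n) = x ln(x) + (2γ − 1) x + O(√x). For x = 58, the asymptotic estimate is ≈ 244.46.)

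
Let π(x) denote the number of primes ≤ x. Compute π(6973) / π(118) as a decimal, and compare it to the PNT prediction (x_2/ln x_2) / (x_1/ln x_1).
π(6973)/π(118) = 896/30 ≈ 29.8667;  PNT prediction ≈ 31.8555.

π(118) = 30 and π(6973) = 896, so π(6973)/π(118) ≈ 29.8667. The PNT-predicted ratio is (6973/ln(6973)) / (118/ln(118)) ≈ 31.8555. The two agree to within a few percent, as expected.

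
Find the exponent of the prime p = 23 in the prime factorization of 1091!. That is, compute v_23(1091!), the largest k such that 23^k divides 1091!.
v_23(1091!) = 49

Legendre's formula: v_p(n!) = Σ_{k ≥ 1} ⌊n / p^k⌋. For p = 23, n = 1091, the terms are:
  ⌊1091/23^1⌋ = ⌊1091/23⌋ = 47
  ⌊1091/23^2⌋ = ⌊1091/529⌋ = 2
(the next term ⌊1091/23^3⌋ = 0, terminating the sum). Summing: v_23(1091!) = 47 + 2 = 49.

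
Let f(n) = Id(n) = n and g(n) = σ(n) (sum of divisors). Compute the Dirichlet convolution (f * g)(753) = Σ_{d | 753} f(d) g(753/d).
(Id * σ)(753) = 3521

Divisors of 753: [1, 3, 251, 753]. For each d | 753:
  d = 1: Id(1) · σ(753/1) = 1 · 1008 = 1008
  d = 3: Id(3) · σ(753/3) = 3 · 252 = 756
  d = 251: Id(251) · σ(753/251) = 251 · 4 = 1004
  d = 753: Id(753) · σ(753/753) = 753 · 1 = 753
Summing: (Id * σ)(753) = 1008 + 756 + 1004 + 753 = 3521.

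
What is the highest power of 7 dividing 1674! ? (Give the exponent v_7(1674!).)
v_7(1674!) = 277

Legendre's formula: v_p(n!) = Σ_{k ≥ 1} ⌊n / p^k⌋. For p = 7, n = 1674, the terms are:
  ⌊1674/7^1⌋ = ⌊1674/7⌋ = 239
  ⌊1674/7^2⌋ = ⌊1674/49⌋ = 34
  ⌊1674/7^3⌋ = ⌊1674/343⌋ = 4
(the next term ⌊1674/7^4⌋ = 0, terminating the sum). Summing: v_7(1674!) = 239 + 34 + 4 = 277.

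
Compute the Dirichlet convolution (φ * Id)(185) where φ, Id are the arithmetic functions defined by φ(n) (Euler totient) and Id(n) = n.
(φ * Id)(185) = 657

Divisors of 185: [1, 5, 37, 185]. For each d | 185:
  d = 1: φ(1) · Id(185/1) = 1 · 185 = 185
  d = 5: φ(5) · Id(185/5) = 4 · 37 = 148
  d = 37: φ(37) · Id(185/37) = 36 · 5 = 180
  d = 185: φ(185) · Id(185/185) = 144 · 1 = 144
Summing: (φ * Id)(185) = 185 + 148 + 180 + 144 = 657.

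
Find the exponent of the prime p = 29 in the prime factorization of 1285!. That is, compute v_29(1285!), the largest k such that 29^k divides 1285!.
v_29(1285!) = 45

Legendre's formula: v_p(n!) = Σ_{k ≥ 1} ⌊n / p^k⌋. For p = 29, n = 1285, the terms are:
  ⌊1285/29^1⌋ = ⌊1285/29⌋ = 44
  ⌊1285/29^2⌋ = ⌊1285/841⌋ = 1
(the next term ⌊1285/29^3⌋ = 0, terminating the sum). Summing: v_29(1285!) = 44 + 1 = 45.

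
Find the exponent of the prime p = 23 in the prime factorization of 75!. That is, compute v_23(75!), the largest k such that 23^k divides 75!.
v_23(75!) = 3

Legendre's formula: v_p(n!) = Σ_{k ≥ 1} ⌊n / p^k⌋. For p = 23, n = 75, the terms are:
  ⌊75/23^1⌋ = ⌊75/23⌋ = 3
(the next term ⌊75/23^2⌋ = 0, terminating the sum). Summing: v_23(75!) = 3 = 3.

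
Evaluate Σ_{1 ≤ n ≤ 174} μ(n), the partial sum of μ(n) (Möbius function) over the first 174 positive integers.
Σ_{n ≤ 174} μ(n) = -4

Compute μ(n) for each 1 ≤ n ≤ 174: μ(1) = 1, μ(2) = -1, μ(3) = -1, μ(4) = 0, μ(5) = -1, μ(6) = 1, μ(7) = -1, μ(8) = 0, μ(9) = 0, μ(10) = 1, μ(11) = -1, μ(12) = 0, μ(13) = -1, μ(14) = 1, μ(15) = 1, μ(16) = 0, μ(17) = -1, μ(18) = 0, μ(19) = -1, μ(20) = 0, μ(21) = 1, μ(22) = 1, μ(23) = -1, μ(24) = 0, μ(25) = 0, μ(26) = 1, μ(27) = 0, μ(28) = 0, μ(29) = -1, μ(30) = -1, μ(31) = -1, μ(32) = 0, μ(33) = 1, μ(34) = 1, μ(35) = 1, μ(36) = 0, μ(37) = -1, μ(38) = 1, μ(39) = 1, μ(40) = 0, μ(41) = -1, μ(42) = -1, μ(43) = -1, μ(44) = 0, μ(45) = 0, μ(46) = 1, μ(47) = -1, μ(48) = 0, μ(49) = 0, μ(50) = 0, μ(51) = 1, μ(52) = 0, μ(53) = -1, μ(54) = 0, μ(55) = 1, μ(56) = 0, μ(57) = 1, μ(58) = 1, μ(59) = -1, μ(60) = 0, μ(61) = -1, μ(62) = 1, μ(63) = 0, μ(64) = 0, μ(65) = 1, μ(66) = -1, μ(67) = -1, μ(68) = 0, μ(69) = 1, μ(70) = -1, μ(71) = -1, μ(72) = 0, μ(73) = -1, μ(74) = 1, μ(75) = 0, μ(76) = 0, μ(77) = 1, μ(78) = -1, μ(79) = -1, μ(80) = 0, μ(81) = 0, μ(82) = 1, μ(83) = -1, μ(84) = 0, μ(85) = 1, μ(86) = 1, μ(87) = 1, μ(88) = 0, μ(89) = -1, μ(90) = 0, μ(91) = 1, μ(92) = 0, μ(93) = 1, μ(94) = 1, μ(95) = 1, μ(96) = 0, μ(97) = -1, μ(98) = 0, μ(99) = 0, μ(100) = 0, μ(101) = -1, μ(102) = -1, μ(103) = -1, μ(104) = 0, μ(105) = -1, μ(106) = 1, μ(107) = -1, μ(108) = 0, μ(109) = -1, μ(110) = -1, μ(111) = 1, μ(112) = 0, μ(113) = -1, μ(114) = -1, μ(115) = 1, μ(116) = 0, μ(117) = 0, μ(118) = 1, μ(119) = 1, μ(120) = 0, μ(121) = 0, μ(122) = 1, μ(123) = 1, μ(124) = 0, μ(125) = 0, μ(126) = 0, μ(127) = -1, μ(128) = 0, μ(129) = 1, μ(130) = -1, μ(131) = -1, μ(132) = 0, μ(133) = 1, μ(134) = 1, μ(135) = 0, μ(136) = 0, μ(137) = -1, μ(138) = -1, μ(139) = -1, μ(140) = 0, μ(141) = 1, μ(142) = 1, μ(143) = 1, μ(144) = 0, μ(145) = 1, μ(146) = 1, μ(147) = 0, μ(148) = 0, μ(149) = -1, μ(150) = 0, μ(151) = -1, μ(152) = 0, μ(153) = 0, μ(154) = -1, μ(155) = 1, μ(156) = 0, μ(157) = -1, μ(158) = 1, μ(159) = 1, μ(160) = 0, μ(161) = 1, μ(162) = 0, μ(163) = -1, μ(164) = 0, μ(165) = -1, μ(166) = 1, μ(167) = -1, μ(168) = 0, μ(169) = 0, μ(170) = -1, μ(171) = 0, μ(172) = 0, μ(173) = -1, μ(174) = -1. Summing all 174 values: -4. (Mertens function M(x) = Σ_{n ≤ x} μ(n); on average M(x) should be small (PNT ⟺ M(x) = o(x)).)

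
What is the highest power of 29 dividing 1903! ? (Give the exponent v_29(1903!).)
v_29(1903!) = 67

Legendre's formula: v_p(n!) = Σ_{k ≥ 1} ⌊n / p^k⌋. For p = 29, n = 1903, the terms are:
  ⌊1903/29^1⌋ = ⌊1903/29⌋ = 65
  ⌊1903/29^2⌋ = ⌊1903/841⌋ = 2
(the next term ⌊1903/29^3⌋ = 0, terminating the sum). Summing: v_29(1903!) = 65 + 2 = 67.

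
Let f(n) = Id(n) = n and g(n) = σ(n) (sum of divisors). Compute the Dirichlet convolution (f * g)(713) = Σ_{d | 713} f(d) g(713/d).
(Id * σ)(713) = 2961

Divisors of 713: [1, 23, 31, 713]. For each d | 713:
  d = 1: Id(1) · σ(713/1) = 1 · 768 = 768
  d = 23: Id(23) · σ(713/23) = 23 · 32 = 736
  d = 31: Id(31) · σ(713/31) = 31 · 24 = 744
  d = 713: Id(713) · σ(713/713) = 713 · 1 = 713
Summing: (Id * σ)(713) = 768 + 736 + 744 + 713 = 2961.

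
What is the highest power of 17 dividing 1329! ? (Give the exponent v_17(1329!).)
v_17(1329!) = 82

Legendre's formula: v_p(n!) = Σ_{k ≥ 1} ⌊n / p^k⌋. For p = 17, n = 1329, the terms are:
  ⌊1329/17^1⌋ = ⌊1329/17⌋ = 78
  ⌊1329/17^2⌋ = ⌊1329/289⌋ = 4
(the next term ⌊1329/17^3⌋ = 0, terminating the sum). Summing: v_17(1329!) = 78 + 4 = 82.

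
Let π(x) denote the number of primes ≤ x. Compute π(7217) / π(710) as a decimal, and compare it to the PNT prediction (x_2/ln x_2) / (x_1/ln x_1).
π(7217)/π(710) = 922/127 ≈ 7.2598;  PNT prediction ≈ 7.5116.

π(710) = 127 and π(7217) = 922, so π(7217)/π(710) ≈ 7.2598. The PNT-predicted ratio is (7217/ln(7217)) / (710/ln(710)) ≈ 7.5116. The two agree to within a few percent, as expected.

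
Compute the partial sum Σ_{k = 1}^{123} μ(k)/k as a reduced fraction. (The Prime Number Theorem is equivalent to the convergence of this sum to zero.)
Σ μ(k)/k = 23090940688334333795050585396213953208427071/3161005464041760778814520629154366249327468699

Values of μ(k) for 1 ≤ k ≤ 123: μ(1) = 1, μ(2) = -1, μ(3) = -1, μ(5) = -1, μ(6) = 1, μ(7) = -1, μ(10) = 1, μ(11) = -1, μ(13) = -1, μ(14) = 1, μ(15) = 1, μ(17) = -1, μ(19) = -1, μ(21) = 1, μ(22) = 1, μ(23) = -1, μ(26) = 1, μ(29) = -1, μ(30) = -1, μ(31) = -1, μ(33) = 1, μ(34) = 1, μ(35) = 1, μ(37) = -1, μ(38) = 1, μ(39) = 1, μ(41) = -1, μ(42) = -1, μ(43) = -1, μ(46) = 1, μ(47) = -1, μ(51) = 1, μ(53) = -1, μ(55) = 1, μ(57) = 1, μ(58) = 1, μ(59) = -1, μ(61) = -1, μ(62) = 1, μ(65) = 1, μ(66) = -1, μ(67) = -1, μ(69) = 1, μ(70) = -1, μ(71) = -1, μ(73) = -1, μ(74) = 1, μ(77) = 1, μ(78) = -1, μ(79) = -1, μ(82) = 1, μ(83) = -1, μ(85) = 1, μ(86) = 1, μ(87) = 1, μ(89) = -1, μ(91) = 1, μ(93) = 1, μ(94) = 1, μ(95) = 1, μ(97) = -1, μ(101) = -1, μ(102) = -1, μ(103) = -1, μ(105) = -1, μ(106) = 1, μ(107) = -1, μ(109) = -1, μ(110) = -1, μ(111) = 1, μ(113) = -1, μ(114) = -1, μ(115) = 1, μ(118) = 1, μ(119) = 1, μ(122) = 1, μ(123) = 1, with μ = 0 on non-squarefree integers. Summing μ(k)/k for k where μ(k) ≠ 0 gives 23090940688334333795050585396213953208427071/3161005464041760778814520629154366249327468699 ≈ 0.0073. (PNT ⟺ this sum → 0 as n → ∞.)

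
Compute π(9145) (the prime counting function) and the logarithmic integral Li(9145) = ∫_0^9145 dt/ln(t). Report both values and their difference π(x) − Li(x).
π(9145) = 1133;  Li(9145) ≈ 1152.86;  π(x) − Li(x) ≈ -19.86.

Direct count of primes ≤ 9145 gives π(9145) = 1133. Numerical evaluation of the logarithmic integral gives Li(9145) ≈ 1152.86. The difference π(x) − Li(x) ≈ -19.86 is typically negative for small/moderate x (Li(x) overestimates), though Littlewood's theorem shows this sign changes infinitely often.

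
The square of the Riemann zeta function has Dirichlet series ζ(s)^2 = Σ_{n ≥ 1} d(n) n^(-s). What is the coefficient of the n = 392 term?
d(392) = 12

ζ(s)^2 = (Σ 1/m^s)(Σ 1/k^s). The coefficient of 1/n^s in the product is the number of ordered pairs (m, k) with mk = n, which equals d(n). For n = 392, divisors are [1, 2, 4, 7, 8, 14, 28, 49, 56, 98, 196, 392], so d(392) = 12.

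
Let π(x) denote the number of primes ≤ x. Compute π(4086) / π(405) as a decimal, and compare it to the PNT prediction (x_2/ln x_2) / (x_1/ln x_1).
π(4086)/π(405) = 562/79 ≈ 7.1139;  PNT prediction ≈ 7.2845.

π(405) = 79 and π(4086) = 562, so π(4086)/π(405) ≈ 7.1139. The PNT-predicted ratio is (4086/ln(4086)) / (405/ln(405)) ≈ 7.2845. The two agree to within a few percent, as expected.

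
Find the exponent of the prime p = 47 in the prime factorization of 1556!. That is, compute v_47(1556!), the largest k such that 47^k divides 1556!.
v_47(1556!) = 33

Legendre's formula: v_p(n!) = Σ_{k ≥ 1} ⌊n / p^k⌋. For p = 47, n = 1556, the terms are:
  ⌊1556/47^1⌋ = ⌊1556/47⌋ = 33
(the next term ⌊1556/47^2⌋ = 0, terminating the sum). Summing: v_47(1556!) = 33 = 33.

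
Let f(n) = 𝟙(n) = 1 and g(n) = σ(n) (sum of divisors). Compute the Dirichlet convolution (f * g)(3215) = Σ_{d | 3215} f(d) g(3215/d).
(𝟙 * σ)(3215) = 4515

Divisors of 3215: [1, 5, 643, 3215]. For each d | 3215:
  d = 1: 𝟙(1) · σ(3215/1) = 1 · 3864 = 3864
  d = 5: 𝟙(5) · σ(3215/5) = 1 · 644 = 644
  d = 643: 𝟙(643) · σ(3215/643) = 1 · 6 = 6
  d = 3215: 𝟙(3215) · σ(3215/3215) = 1 · 1 = 1
Summing: (𝟙 * σ)(3215) = 3864 + 644 + 6 + 1 = 4515.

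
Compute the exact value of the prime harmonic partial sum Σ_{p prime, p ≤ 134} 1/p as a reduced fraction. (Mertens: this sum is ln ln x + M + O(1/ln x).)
Σ 1/p = 980956909242278731029785409368357903506317057050081/525896479052627740771371797072411912900610967452630

π(134) = 32, so the primes ≤ 134 are [2, 3, 5, 7, 11, 13, 17, 19, 23, 29, 31, 37, 41, 43, 47, 53, 59, 61, 67, 71, 73, 79, 83, 89, 97, 101, 103, 107, 109, 113, 127, 131]. Summing 1/p over these primes: 980956909242278731029785409368357903506317057050081/525896479052627740771371797072411912900610967452630 ≈ 1.8653. Mertens estimate ln ln(134) + 0.2615 ≈ 1.8503.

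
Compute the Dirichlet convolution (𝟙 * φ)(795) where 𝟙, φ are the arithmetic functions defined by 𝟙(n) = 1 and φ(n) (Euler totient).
(𝟙 * φ)(795) = 795

Divisors of 795: [1, 3, 5, 15, 53, 159, 265, 795]. For each d | 795:
  d = 1: 𝟙(1) · φ(795/1) = 1 · 416 = 416
  d = 3: 𝟙(3) · φ(795/3) = 1 · 208 = 208
  d = 5: 𝟙(5) · φ(795/5) = 1 · 104 = 104
  d = 15: 𝟙(15) · φ(795/15) = 1 · 52 = 52
  d = 53: 𝟙(53) · φ(795/53) = 1 · 8 = 8
  d = 159: 𝟙(159) · φ(795/159) = 1 · 4 = 4
  d = 265: 𝟙(265) · φ(795/265) = 1 · 2 = 2
  d = 795: 𝟙(795) · φ(795/795) = 1 · 1 = 1
Summing: (𝟙 * φ)(795) = 416 + 208 + 104 + 52 + 8 + 4 + 2 + 1 = 795.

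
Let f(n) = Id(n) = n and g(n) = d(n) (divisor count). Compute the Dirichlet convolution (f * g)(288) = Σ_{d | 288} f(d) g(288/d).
(Id * d)(288) = 2160

Divisors of 288: [1, 2, 3, 4, 6, 8, 9, 12, 16, 18, 24, 32, 36, 48, 72, 96, 144, 288]. For each d | 288:
  d = 1: Id(1) · d(288/1) = 1 · 18 = 18
  d = 2: Id(2) · d(288/2) = 2 · 15 = 30
  d = 3: Id(3) · d(288/3) = 3 · 12 = 36
  d = 4: Id(4) · d(288/4) = 4 · 12 = 48
  d = 6: Id(6) · d(288/6) = 6 · 10 = 60
  d = 8: Id(8) · d(288/8) = 8 · 9 = 72
  d = 9: Id(9) · d(288/9) = 9 · 6 = 54
  d = 12: Id(12) · d(288/12) = 12 · 8 = 96
  d = 16: Id(16) · d(288/16) = 16 · 6 = 96
  d = 18: Id(18) · d(288/18) = 18 · 5 = 90
  d = 24: Id(24) · d(288/24) = 24 · 6 = 144
  d = 32: Id(32) · d(288/32) = 32 · 3 = 96
  d = 36: Id(36) · d(288/36) = 36 · 4 = 144
  d = 48: Id(48) · d(288/48) = 48 · 4 = 192
  d = 72: Id(72) · d(288/72) = 72 · 3 = 216
  d = 96: Id(96) · d(288/96) = 96 · 2 = 192
  d = 144: Id(144) · d(288/144) = 144 · 2 = 288
  d = 288: Id(288) · d(288/288) = 288 · 1 = 288
Summing: (Id * d)(288) = 18 + 30 + 36 + 48 + 60 + 72 + 54 + 96 + 96 + 90 + 144 + 96 + 144 + 192 + 216 + 192 + 288 + 288 = 2160.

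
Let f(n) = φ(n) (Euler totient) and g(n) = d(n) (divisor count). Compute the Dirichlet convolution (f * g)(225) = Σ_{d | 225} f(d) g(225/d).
(φ * d)(225) = 403

Divisors of 225: [1, 3, 5, 9, 15, 25, 45, 75, 225]. For each d | 225:
  d = 1: φ(1) · d(225/1) = 1 · 9 = 9
  d = 3: φ(3) · d(225/3) = 2 · 6 = 12
  d = 5: φ(5) · d(225/5) = 4 · 6 = 24
  d = 9: φ(9) · d(225/9) = 6 · 3 = 18
  d = 15: φ(15) · d(225/15) = 8 · 4 = 32
  d = 25: φ(25) · d(225/25) = 20 · 3 = 60
  d = 45: φ(45) · d(225/45) = 24 · 2 = 48
  d = 75: φ(75) · d(225/75) = 40 · 2 = 80
  d = 225: φ(225) · d(225/225) = 120 · 1 = 120
Summing: (φ * d)(225) = 9 + 12 + 24 + 18 + 32 + 60 + 48 + 80 + 120 = 403.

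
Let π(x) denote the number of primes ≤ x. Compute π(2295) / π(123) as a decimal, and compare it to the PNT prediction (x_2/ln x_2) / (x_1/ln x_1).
π(2295)/π(123) = 341/30 ≈ 11.3667;  PNT prediction ≈ 11.6028.

π(123) = 30 and π(2295) = 341, so π(2295)/π(123) ≈ 11.3667. The PNT-predicted ratio is (2295/ln(2295)) / (123/ln(123)) ≈ 11.6028. The two agree to within a few percent, as expected.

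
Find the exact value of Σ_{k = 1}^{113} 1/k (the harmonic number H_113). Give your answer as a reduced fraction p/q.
H_113 = 92269644494133624806164448254219916691626018956801/17379782769567790172972927968296006432665936992320

Direct summation: H_113 = 1 + 1/2 + ... + 1/113. The least common denominator is lcm(1, ..., 113) = 955888052326228459513511038256280353796626534577600; over this denominator the numerator is 955888052326228459513511038256280353796626534577600 + 477944026163114229756755519128140176898313267288800 + 318629350775409486504503679418760117932208844859200 + 238972013081557114878377759564070088449156633644400 + 191177610465245691902702207651256070759325306915520 + 159314675387704743252251839709380058966104422429600 + 136555436046604065644787291179468621970946647796800 + 119486006540778557439188879782035044224578316822200 + 106209783591803162168167893139586705977402948286400 + 95588805232622845951351103825628035379662653457760 + 86898913847838950864864639841480032163329684961600 + 79657337693852371626125919854690029483052211214800 + 73529850178940650731808541404329257984355887275200 + 68277718023302032822393645589734310985473323898400 + 63725870155081897300900735883752023586441768971840 + 59743003270389278719594439891017522112289158411100 + 56228708960366379971383002250369432576272149092800 + 53104891795901581084083946569793352988701474143200 + 50309897490854129448079528329277913357717186030400 + 47794402616311422975675551912814017689831326728880 + 45518478682201355214929097059822873990315549265600 + 43449456923919475432432319920740016081664842480800 + 41560350101140367804935262532881754512896805851200 + 39828668846926185813062959927345014741526105607400 + 38235522093049138380540441530251214151865061383104 + 36764925089470325365904270702164628992177943637600 + 35403261197267720722722631046528901992467649428800 + 34138859011651016411196822794867155492736661949200 + 32961656976766498603914173732975184613676777054400 + 31862935077540948650450367941876011793220884485920 + 30835098462136401919790678653428398509568597889600 + 29871501635194639359797219945508761056144579205550 + 28966304615946316954954879947160010721109894987200 + 28114354480183189985691501125184716288136074546400 + 27311087209320813128957458235893724394189329559360 + 26552445897950790542041973284896676494350737071600 + 25834812225033201608473271304223793345854771204800 + 25154948745427064724039764164638956678858593015200 + 24509950059646883577269513801443085994785295758400 + 23897201308155711487837775956407008844915663364440 + 23314342739664108768622220445275130580405525233600 + 22759239341100677607464548529911436995157774632800 + 22229954705261126965430489261773961716200617083200 + 21724728461959737716216159960370008040832421240400 + 21241956718360632433633578627917341195480589657280 + 20780175050570183902467631266440877256448402925600 + 20338043666515499138585341239495326676523968820800 + 19914334423463092906531479963672507370763052803700 + 19507919435229152234969613025638374567278092542400 + 19117761046524569190270220765125607075932530691552 + 18742902986788793323794334083456477525424049697600 + 18382462544735162682952135351082314496088971818800 + 18035623628796763387047378080307176486728802539200 + 17701630598633860361361315523264450996233824714400 + 17379782769567790172972927968296006432665936992320 + 17069429505825508205598411397433577746368330974600 + 16769965830284709816026509443092637785905728676800 + 16480828488383249301957086866487592306838388527200 + 16201492412308956940906966750106446674519093806400 + 15931467538770474325225183970938005896610442242960 + 15670295939774237041205098987807874652403713681600 + 15417549231068200959895339326714199254784298944800 + 15172826227400451738309699019940957996771849755200 + 14935750817597319679898609972754380528072289602775 + 14705970035788130146361708280865851596871177455040 + 14483152307973158477477439973580005360554947493600 + 14266985855615350141992702063526572444725769172800 + 14057177240091594992845750562592358144068037273200 + 13853450033713455934978420844293918170965601950400 + 13655543604660406564478729117946862197094664779680 + 13463212004594767035401563919102540194318683585600 + 13276222948975395271020986642448338247175368535800 + 13094356881181211774157685455565484298583925131200 + 12917406112516600804236635652111896672927385602400 + 12745174031016379460180147176750404717288353794368 + 12577474372713532362019882082319478339429296507600 + 12414130549691278694980662834497147451904240708800 + 12254975029823441788634756900721542997392647879200 + 12099848763623145057133051117168105744261095374400 + 11948600654077855743918887978203504422457831682220 + 11801087065755906907574210348842967330822549809600 + 11657171369832054384311110222637565290202762616800 + 11516723522002752524259169135617835587911163067200 + 11379619670550338803732274264955718497578887316400 + 11245741792073275994276600450073886515254429818560 + 11114977352630563482715244630886980858100308541600 + 10987218992255499534638057910991728204558925684800 + 10862364230979868858108079980185004020416210620200 + 10740315194676724264196753238834610716816028478400 + 10620978359180316216816789313958670597740294828640 + 10504264311277235818829791629189893997765126753600 + 10390087525285091951233815633220438628224201462800 + 10278366154045467306596892884476132836522865963200 + 10169021833257749569292670619747663338261984410400 + 10061979498170825889615905665855582671543437206080 + 9957167211731546453265739981836253685381526401850 + 9854516003363179994984649878930725296872438500800 + 9753959717614576117484806512819187283639046271200 + 9655434871982105651651626649053336907036631662400 + 9558880523262284595135110382562803537966265345776 + 9464238141843846133797138992636439146501252817600 + 9371451493394396661897167041728238762712024848800 + 9280466527439111257412728526760003434918704219200 + 9191231272367581341476067675541157248044485909400 + 9103695736440271042985819411964574798063109853120 + 9017811814398381693523689040153588243364401269600 + 8933533199310546350593561105198881811183425556800 + 8850815299316930180680657761632225498116912357200 + 8769615158956224399206523286754865631161711326400 + 8689891384783895086486463984148003216332968496160 + 8611604075011067202824423768074597781951590401600 + 8534714752912754102799205698716788873184165487300 + 8459186303771933270031071135011330564571916235200 = 5074830447177349364339044653982095418039431042624055, so H_113 = 5074830447177349364339044653982095418039431042624055/955888052326228459513511038256280353796626534577600; reducing by gcd(5074830447177349364339044653982095418039431042624055, 955888052326228459513511038256280353796626534577600) = 55 gives 92269644494133624806164448254219916691626018956801/17379782769567790172972927968296006432665936992320 ≈ 5.30902. (The PNT-adjacent estimate ln(113) + γ ≈ 5.30460 matches within O(1/n).)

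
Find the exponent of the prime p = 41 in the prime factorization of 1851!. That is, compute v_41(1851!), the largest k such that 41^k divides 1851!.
v_41(1851!) = 46

Legendre's formula: v_p(n!) = Σ_{k ≥ 1} ⌊n / p^k⌋. For p = 41, n = 1851, the terms are:
  ⌊1851/41^1⌋ = ⌊1851/41⌋ = 45
  ⌊1851/41^2⌋ = ⌊1851/1681⌋ = 1
(the next term ⌊1851/41^3⌋ = 0, terminating the sum). Summing: v_41(1851!) = 45 + 1 = 46.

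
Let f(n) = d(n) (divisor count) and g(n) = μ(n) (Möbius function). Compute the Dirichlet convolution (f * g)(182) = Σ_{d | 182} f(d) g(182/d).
(d * μ)(182) = 1

Divisors of 182: [1, 2, 7, 13, 14, 26, 91, 182]. For each d | 182:
  d = 1: d(1) · μ(182/1) = 1 · -1 = -1
  d = 2: d(2) · μ(182/2) = 2 · 1 = 2
  d = 7: d(7) · μ(182/7) = 2 · 1 = 2
  d = 13: d(13) · μ(182/13) = 2 · 1 = 2
  d = 14: d(14) · μ(182/14) = 4 · -1 = -4
  d = 26: d(26) · μ(182/26) = 4 · -1 = -4
  d = 91: d(91) · μ(182/91) = 4 · -1 = -4
  d = 182: d(182) · μ(182/182) = 8 · 1 = 8
Summing: (d * μ)(182) = -1 + 2 + 2 + 2 + -4 + -4 + -4 + 8 = 1.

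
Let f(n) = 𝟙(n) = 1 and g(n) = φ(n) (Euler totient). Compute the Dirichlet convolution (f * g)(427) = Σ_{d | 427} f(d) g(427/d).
(𝟙 * φ)(427) = 427

Divisors of 427: [1, 7, 61, 427]. For each d | 427:
  d = 1: 𝟙(1) · φ(427/1) = 1 · 360 = 360
  d = 7: 𝟙(7) · φ(427/7) = 1 · 60 = 60
  d = 61: 𝟙(61) · φ(427/61) = 1 · 6 = 6
  d = 427: 𝟙(427) · φ(427/427) = 1 · 1 = 1
Summing: (𝟙 * φ)(427) = 360 + 60 + 6 + 1 = 427.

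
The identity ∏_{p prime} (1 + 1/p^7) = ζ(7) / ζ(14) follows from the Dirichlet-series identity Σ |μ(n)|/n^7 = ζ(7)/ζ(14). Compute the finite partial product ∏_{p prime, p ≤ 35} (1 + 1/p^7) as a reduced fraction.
∏ = 45636384576315690080929715569674882079693135504462522074208731086848/45261280733327250662945753058202857554009606630517518569698816246875

The primes p ≤ 35 are [2, 3, 5, 7, 11, 13, 17, 19, 23, 29, 31]. For each, (1 + 1/p^7) = (p^7 + 1)/p^7. Multiplying these fractions over p ∈ [2, 3, 5, 7, 11, 13, 17, 19, 23, 29, 31] gives 45636384576315690080929715569674882079693135504462522074208731086848/45261280733327250662945753058202857554009606630517518569698816246875. (In the limit P → ∞ this tends to ζ(7)/ζ(14).)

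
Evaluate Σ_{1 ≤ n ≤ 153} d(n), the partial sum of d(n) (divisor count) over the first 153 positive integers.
Σ_{n ≤ 153} d(n) = 796

Compute d(n) for each 1 ≤ n ≤ 153: d(1) = 1, d(2) = 2, d(3) = 2, d(4) = 3, d(5) = 2, d(6) = 4, d(7) = 2, d(8) = 4, d(9) = 3, d(10) = 4, d(11) = 2, d(12) = 6, d(13) = 2, d(14) = 4, d(15) = 4, d(16) = 5, d(17) = 2, d(18) = 6, d(19) = 2, d(20) = 6, d(21) = 4, d(22) = 4, d(23) = 2, d(24) = 8, d(25) = 3, d(26) = 4, d(27) = 4, d(28) = 6, d(29) = 2, d(30) = 8, d(31) = 2, d(32) = 6, d(33) = 4, d(34) = 4, d(35) = 4, d(36) = 9, d(37) = 2, d(38) = 4, d(39) = 4, d(40) = 8, d(41) = 2, d(42) = 8, d(43) = 2, d(44) = 6, d(45) = 6, d(46) = 4, d(47) = 2, d(48) = 10, d(49) = 3, d(50) = 6, d(51) = 4, d(52) = 6, d(53) = 2, d(54) = 8, d(55) = 4, d(56) = 8, d(57) = 4, d(58) = 4, d(59) = 2, d(60) = 12, d(61) = 2, d(62) = 4, d(63) = 6, d(64) = 7, d(65) = 4, d(66) = 8, d(67) = 2, d(68) = 6, d(69) = 4, d(70) = 8, d(71) = 2, d(72) = 12, d(73) = 2, d(74) = 4, d(75) = 6, d(76) = 6, d(77) = 4, d(78) = 8, d(79) = 2, d(80) = 10, d(81) = 5, d(82) = 4, d(83) = 2, d(84) = 12, d(85) = 4, d(86) = 4, d(87) = 4, d(88) = 8, d(89) = 2, d(90) = 12, d(91) = 4, d(92) = 6, d(93) = 4, d(94) = 4, d(95) = 4, d(96) = 12, d(97) = 2, d(98) = 6, d(99) = 6, d(100) = 9, d(101) = 2, d(102) = 8, d(103) = 2, d(104) = 8, d(105) = 8, d(106) = 4, d(107) = 2, d(108) = 12, d(109) = 2, d(110) = 8, d(111) = 4, d(112) = 10, d(113) = 2, d(114) = 8, d(115) = 4, d(116) = 6, d(117) = 6, d(118) = 4, d(119) = 4, d(120) = 16, d(121) = 3, d(122) = 4, d(123) = 4, d(124) = 6, d(125) = 4, d(126) = 12, d(127) = 2, d(128) = 8, d(129) = 4, d(130) = 8, d(131) = 2, d(132) = 12, d(133) = 4, d(134) = 4, d(135) = 8, d(136) = 8, d(137) = 2, d(138) = 8, d(139) = 2, d(140) = 12, d(141) = 4, d(142) = 4, d(143) = 4, d(144) = 15, d(145) = 4, d(146) = 4, d(147) = 6, d(148) = 6, d(149) = 2, d(150) = 12, d(151) = 2, d(152) = 8, d(153) = 6. Summing all 153 values: 796. (Dirichlet's divisor formula: Σ_{n ≤ x} d(n) = x ln(x) + (2γ − 1) x + O(√x). For x = 153, the asymptotic estimate is ≈ 793.28.)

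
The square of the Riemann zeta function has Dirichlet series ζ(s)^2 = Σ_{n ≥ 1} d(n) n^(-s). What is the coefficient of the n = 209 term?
d(209) = 4

ζ(s)^2 = (Σ 1/m^s)(Σ 1/k^s). The coefficient of 1/n^s in the product is the number of ordered pairs (m, k) with mk = n, which equals d(n). For n = 209, divisors are [1, 11, 19, 209], so d(209) = 4.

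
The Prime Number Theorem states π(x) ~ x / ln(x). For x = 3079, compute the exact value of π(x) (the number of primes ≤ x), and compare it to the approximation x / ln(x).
π(3079) = 440;  x/ln(x) ≈ 383.32;  relative error ≈ 12.88%.

Directly count primes up to 3079: π(3079) = 440. The PNT approximation gives 3079/ln(3079) ≈ 3079/8.03236 ≈ 383.32. Relative error (π(x) − x/ln(x)) / π(x) ≈ 12.88%; the approximation is known to undercount slightly (Li(x) is a better estimate).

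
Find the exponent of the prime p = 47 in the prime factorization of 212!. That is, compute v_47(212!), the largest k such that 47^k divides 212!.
v_47(212!) = 4

Legendre's formula: v_p(n!) = Σ_{k ≥ 1} ⌊n / p^k⌋. For p = 47, n = 212, the terms are:
  ⌊212/47^1⌋ = ⌊212/47⌋ = 4
(the next term ⌊212/47^2⌋ = 0, terminating the sum). Summing: v_47(212!) = 4 = 4.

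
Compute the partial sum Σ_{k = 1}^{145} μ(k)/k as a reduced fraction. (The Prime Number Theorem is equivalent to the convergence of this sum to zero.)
Σ μ(k)/k = 21902975338172457649793319236190033588273978079735884/1669107775099865011251538855274990009561055775533405515

Values of μ(k) for 1 ≤ k ≤ 145: μ(1) = 1, μ(2) = -1, μ(3) = -1, μ(5) = -1, μ(6) = 1, μ(7) = -1, μ(10) = 1, μ(11) = -1, μ(13) = -1, μ(14) = 1, μ(15) = 1, μ(17) = -1, μ(19) = -1, μ(21) = 1, μ(22) = 1, μ(23) = -1, μ(26) = 1, μ(29) = -1, μ(30) = -1, μ(31) = -1, μ(33) = 1, μ(34) = 1, μ(35) = 1, μ(37) = -1, μ(38) = 1, μ(39) = 1, μ(41) = -1, μ(42) = -1, μ(43) = -1, μ(46) = 1, μ(47) = -1, μ(51) = 1, μ(53) = -1, μ(55) = 1, μ(57) = 1, μ(58) = 1, μ(59) = -1, μ(61) = -1, μ(62) = 1, μ(65) = 1, μ(66) = -1, μ(67) = -1, μ(69) = 1, μ(70) = -1, μ(71) = -1, μ(73) = -1, μ(74) = 1, μ(77) = 1, μ(78) = -1, μ(79) = -1, μ(82) = 1, μ(83) = -1, μ(85) = 1, μ(86) = 1, μ(87) = 1, μ(89) = -1, μ(91) = 1, μ(93) = 1, μ(94) = 1, μ(95) = 1, μ(97) = -1, μ(101) = -1, μ(102) = -1, μ(103) = -1, μ(105) = -1, μ(106) = 1, μ(107) = -1, μ(109) = -1, μ(110) = -1, μ(111) = 1, μ(113) = -1, μ(114) = -1, μ(115) = 1, μ(118) = 1, μ(119) = 1, μ(122) = 1, μ(123) = 1, μ(127) = -1, μ(129) = 1, μ(130) = -1, μ(131) = -1, μ(133) = 1, μ(134) = 1, μ(137) = -1, μ(138) = -1, μ(139) = -1, μ(141) = 1, μ(142) = 1, μ(143) = 1, μ(145) = 1, with μ = 0 on non-squarefree integers. Summing μ(k)/k for k where μ(k) ≠ 0 gives 21902975338172457649793319236190033588273978079735884/1669107775099865011251538855274990009561055775533405515 ≈ 0.0131. (PNT ⟺ this sum → 0 as n → ∞.)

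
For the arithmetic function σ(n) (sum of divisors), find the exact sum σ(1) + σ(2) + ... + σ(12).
Σ_{n ≤ 12} σ(n) = 127

Compute σ(n) for each 1 ≤ n ≤ 12: σ(1) = 1, σ(2) = 3, σ(3) = 4, σ(4) = 7, σ(5) = 6, σ(6) = 12, σ(7) = 8, σ(8) = 15, σ(9) = 13, σ(10) = 18, σ(11) = 12, σ(12) = 28. Summing all 12 values: 127. (Average order: Σ_{n ≤ x} σ(n) ~ (π²/12) x². For x = 12, (π²/12)·12² ≈ 118.44.)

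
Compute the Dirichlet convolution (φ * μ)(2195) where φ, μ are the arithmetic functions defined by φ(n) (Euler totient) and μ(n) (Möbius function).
(φ * μ)(2195) = 1311

Divisors of 2195: [1, 5, 439, 2195]. For each d | 2195:
  d = 1: φ(1) · μ(2195/1) = 1 · 1 = 1
  d = 5: φ(5) · μ(2195/5) = 4 · -1 = -4
  d = 439: φ(439) · μ(2195/439) = 438 · -1 = -438
  d = 2195: φ(2195) · μ(2195/2195) = 1752 · 1 = 1752
Summing: (φ * μ)(2195) = 1 + -4 + -438 + 1752 = 1311.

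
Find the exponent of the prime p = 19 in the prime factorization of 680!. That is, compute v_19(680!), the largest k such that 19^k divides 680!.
v_19(680!) = 36

Legendre's formula: v_p(n!) = Σ_{k ≥ 1} ⌊n / p^k⌋. For p = 19, n = 680, the terms are:
  ⌊680/19^1⌋ = ⌊680/19⌋ = 35
  ⌊680/19^2⌋ = ⌊680/361⌋ = 1
(the next term ⌊680/19^3⌋ = 0, terminating the sum). Summing: v_19(680!) = 35 + 1 = 36.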